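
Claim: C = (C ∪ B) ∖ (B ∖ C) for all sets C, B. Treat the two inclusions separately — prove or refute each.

(⟸) Let x ∈ (C ∪ B) ∖ (B ∖ C). Then either x ∈ C and x ∉ B; or x ∈ C ∩ B. In each case x ∈ C, so (C ∪ B) ∖ (B ∖ C) ⊆ C.

(⟹) Let x ∈ C. Then either x ∈ C and x ∉ B; or x ∈ C ∩ B. In each case x ∈ (C ∪ B) ∖ (B ∖ C), so C ⊆ (C ∪ B) ∖ (B ∖ C).

Both inclusions hold; the sets are equal.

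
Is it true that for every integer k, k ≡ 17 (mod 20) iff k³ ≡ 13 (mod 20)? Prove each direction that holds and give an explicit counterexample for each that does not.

Forward direction. Suppose k ≡ 17 (mod 20). Write k = 20j + 17. Then (20j + 17)³ = 8000j³ + 20400j² + 17340j + 4913 = 20(400j³ + 1020j² + 867j + 245) + 13, so k³ ≡ 13 (mod 20).

Converse. Suppose k³ ≡ 13 (mod 20). The only residue r in {0, …, 19} with r³ ≡ 13 (mod 20) is r = 17, so k ≡ 17 (mod 20).

Both directions hold.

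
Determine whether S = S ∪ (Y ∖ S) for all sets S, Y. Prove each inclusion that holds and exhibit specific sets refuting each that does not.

(⟸) This inclusion fails. Take S = ∅, Y = {1}; then 1 ∈ S ∪ (Y ∖ S) but 1 ∉ S.

(⟹) Let x ∈ S. Then either x ∈ S and x ∉ Y; or x ∈ S ∩ Y. In each case x ∈ S ∪ (Y ∖ S), so S ⊆ S ∪ (Y ∖ S).

Only the forward inclusion holds.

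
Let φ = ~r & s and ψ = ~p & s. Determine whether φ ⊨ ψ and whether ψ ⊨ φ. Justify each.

Both directions fail.

(⟹) This fails. Under s = T, r = F, p = T, the left side is true but the right side is false.

(⟸) This fails. Under s = T, r = T, p = F, the left side is false but the right side is true.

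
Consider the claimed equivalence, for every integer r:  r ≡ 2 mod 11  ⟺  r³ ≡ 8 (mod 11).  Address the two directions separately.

Both directions hold; the statement is true.

[⇒] Suppose r ≡ 2 mod 11. Write r = 11j + 2. Then (11j + 2)³ = 1331j³ + 726j² + 132j + 8 = 11(121j³ + 66j² + 12j) + 8, so r³ ≡ 8 (mod 11).

[⇐] For the converse, argue contrapositively. If r ≢ 2 (mod 11), then r is congruent to one of 0, 1, 3, 4, 5, 6, 7, 8, 9, 10 modulo 11, and these give r³ ≡ 0, 1, 5, 9, 4, 7, 2, 6, 3, 10 respectively — never 8.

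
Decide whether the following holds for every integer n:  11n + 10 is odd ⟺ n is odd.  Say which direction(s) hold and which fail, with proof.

Both directions hold.

Forward direction. Suppose 11n + 10 is odd. Since 11 is odd, 11n and n have the same parity, so 11n + 10 ≡ n + 10 (mod 2). As 10 is even, 11n + 10 is odd exactly when n is odd. Thus n is odd.

Converse. Suppose n is odd; write n = 2j + 1. Then 11n + 10 = 11·(2j + 1) + 10 = 2·11j + 21, which is odd.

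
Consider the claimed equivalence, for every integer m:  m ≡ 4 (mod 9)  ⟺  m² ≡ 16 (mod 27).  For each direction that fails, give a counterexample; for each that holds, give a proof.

Both directions fail.

(⇒) This fails: take m = 13. Then 13 ≡ 4 (mod 9), but 13² = 169 ≡ 7 (mod 27), not 16.

(⇐) This fails: take m = 23. Then 23² = 529 ≡ 16 (mod 27), yet 23 ≡ 5 (mod 9), not 4.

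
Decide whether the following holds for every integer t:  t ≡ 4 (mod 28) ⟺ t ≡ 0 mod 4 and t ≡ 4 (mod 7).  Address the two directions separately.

(⟹) Suppose t ≡ 4 (mod 28); write t = 28j + 4. Since 4 ∣ 28, reducing mod 4 gives t ≡ 4 ≡ 0 (mod 4); since 7 ∣ 28, reducing mod 7 gives t ≡ 4 (mod 7).

(⟸) Conversely, if t ≡ 0 (mod 4) and t ≡ 4 (mod 7), then by the Chinese remainder theorem t ≡ 4 (mod 28). This is exactly t ≡ 4 (mod 28).

Both implications hold.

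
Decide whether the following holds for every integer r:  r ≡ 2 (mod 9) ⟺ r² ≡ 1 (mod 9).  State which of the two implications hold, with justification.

[⇒] This fails: take r = 2. Then 2 ≡ 2 (mod 9), but 2² = 4 ≡ 4 (mod 9), not 1.

[⇐] This fails: take r = 1. Then 1² = 1 ≡ 1 (mod 9), yet 1 ≡ 1 (mod 9), not 2.

(⇒) fails and (⇐) fails.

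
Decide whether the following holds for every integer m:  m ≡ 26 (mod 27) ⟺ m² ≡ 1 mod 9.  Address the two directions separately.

(⇒) holds; (⇐) fails.

Converse. This fails: take m = 1. Then 1² = 1 ≡ 1 (mod 9), yet 1 ≡ 1 (mod 27), not 26.

Forward direction. Suppose m ≡ 26 (mod 27). Then m² ≡ 26² = 676 (mod 27), and since 9 ∣ 27, also m² ≡ 1 (mod 9).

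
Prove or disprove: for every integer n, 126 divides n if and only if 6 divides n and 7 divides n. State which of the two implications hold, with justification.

Only the forward implication holds.

Forward direction. If 126 ∣ n, write n = 126q. Since 126 = 21·6, n = 6·(21q), so 6 ∣ n; and since 126 = 18·7, n = 7·(18q), so 7 ∣ n.

Converse. This fails: take n = 42. Both 6 ∣ 42 and 7 ∣ 42, yet 42 is not a multiple of 126 (since 42 = 0·126 + 42), so 126 ∤ 42.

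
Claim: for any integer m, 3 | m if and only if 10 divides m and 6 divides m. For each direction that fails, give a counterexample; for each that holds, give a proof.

(⇒) This fails: take m = 3. Certainly 3 ∣ 3, but 10 ∤ 3.

(⇐) Suppose 10 ∣ m and 6 ∣ m. Any common multiple of 10 and 6 is a multiple of their lcm; here lcm(10, 6) = 10·6/gcd(10, 6) = 60/2 = 30, so 30 ∣ m. Since 3 ∣ 30, it follows that 3 ∣ m.

Only the reverse direction holds.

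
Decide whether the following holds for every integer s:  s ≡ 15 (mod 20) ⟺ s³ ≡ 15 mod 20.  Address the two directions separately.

Both directions hold; the statement is true.

(⇒) Suppose s ≡ 15 (mod 20). Write s = 20j + 15. Then (20j + 15)³ = 8000j³ + 18000j² + 13500j + 3375 = 20(400j³ + 900j² + 675j + 168) + 15, so s³ ≡ 15 (mod 20).

(⇐) Conversely, suppose s³ ≡ 15 (mod 20). The only residue r in {0, …, 19} with r³ ≡ 15 (mod 20) is r = 15, so s ≡ 15 (mod 20).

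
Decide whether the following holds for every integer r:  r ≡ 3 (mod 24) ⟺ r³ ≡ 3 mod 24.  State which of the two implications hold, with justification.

(⇐) Suppose r³ ≡ 3 (mod 24). The only residue r in {0, …, 23} with r³ ≡ 3 (mod 24) is r = 3, so r ≡ 3 (mod 24).

(⇒) Suppose r ≡ 3 (mod 24). Write r = 24j + 3. Then (24j + 3)³ = 13824j³ + 5184j² + 648j + 27 = 24(576j³ + 216j² + 27j + 1) + 3, so r³ ≡ 3 (mod 24).

The biconditional holds.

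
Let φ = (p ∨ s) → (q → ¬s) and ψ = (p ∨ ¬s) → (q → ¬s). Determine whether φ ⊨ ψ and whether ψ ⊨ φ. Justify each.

Converse. This fails. Under q = T, p = F, s = T, the left side is false but the right side is true.

Forward direction. Assume the antecedent. If q is true, the antecedent forces (q = T, p = F, s = F) or (q = T, p = T, s = F), and (p ∨ ¬s) → (q → ¬s) holds there. If q is false, (p ∨ ¬s) → (q → ¬s) reduces to true regardless of the other variables. Either way (p ∨ ¬s) → (q → ¬s) holds.

Only the forward implication holds.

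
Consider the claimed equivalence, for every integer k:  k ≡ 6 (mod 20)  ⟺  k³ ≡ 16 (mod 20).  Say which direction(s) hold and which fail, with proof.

(⟹) Suppose k ≡ 6 (mod 20). Write k = 20j + 6. Then (20j + 6)³ = 8000j³ + 7200j² + 2160j + 216 = 20(400j³ + 360j² + 108j + 10) + 16, so k³ ≡ 16 (mod 20).

(⟸) This fails: take k = 16. Then 16³ = 4096 ≡ 16 (mod 20), yet 16 ≡ 16 (mod 20), not 6.

The forward direction holds; the converse fails.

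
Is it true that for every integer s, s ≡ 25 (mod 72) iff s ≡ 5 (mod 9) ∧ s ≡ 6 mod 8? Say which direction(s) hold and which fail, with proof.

Neither implication holds.

Forward direction. This fails: s = 25 gives 25 ≡ 25 (mod 72) but 25 ≡ 7 (mod 9), so the conjunction on the right does not hold.

Converse. This fails: s = 14 satisfies both congruences on the right (14 ≡ 5 mod 9 and 14 ≡ 6 mod 8) yet 14 ≡ 14 (mod 72), not 25.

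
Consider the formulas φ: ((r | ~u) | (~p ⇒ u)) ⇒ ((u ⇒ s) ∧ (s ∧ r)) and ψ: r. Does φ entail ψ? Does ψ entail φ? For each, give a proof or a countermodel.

(→) Assume the antecedent. If u is true, the antecedent forces (u = T, p = F, s = T, r = T) or (u = T, p = T, s = T, r = T), and r holds there. If u is false, the antecedent forces (u = F, p = F, s = T, r = T) or (u = F, p = T, s = T, r = T), and r holds there. Either way r holds.

(←) This fails. Under u = F, p = F, s = F, r = T, the left side is false but the right side is true.

The forward direction holds; the converse fails.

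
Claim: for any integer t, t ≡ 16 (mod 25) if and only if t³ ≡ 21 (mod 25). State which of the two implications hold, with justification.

Equivalent; both directions hold.

(⇒) Suppose t ≡ 16 (mod 25). Write t = 25j + 16. Then (25j + 16)³ = 15625j³ + 30000j² + 19200j + 4096 = 25(625j³ + 1200j² + 768j + 163) + 21, so t³ ≡ 21 (mod 25).

(⇐) Conversely, suppose t³ ≡ 21 (mod 25). The only residue r in {0, …, 24} with r³ ≡ 21 (mod 25) is r = 16, so t ≡ 16 (mod 25).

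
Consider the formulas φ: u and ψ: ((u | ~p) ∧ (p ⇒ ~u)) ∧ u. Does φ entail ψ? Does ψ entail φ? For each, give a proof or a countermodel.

Only the reverse direction holds.

(⟹) This fails. Under p = T, u = T, the left side is true but the right side is false.

(⟸) Assume the antecedent. If p is true, the antecedent cannot hold. If p is false, the antecedent forces (p = F, u = T), and u holds there. Either way u holds.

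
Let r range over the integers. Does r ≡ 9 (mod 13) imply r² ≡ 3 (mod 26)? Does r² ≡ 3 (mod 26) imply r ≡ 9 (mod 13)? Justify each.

Both directions fail.

(⟹) This fails: take r = 22. Then 22 ≡ 9 (mod 13), but 22² = 484 ≡ 16 (mod 26), not 3.

(⟸) This fails: take r = 17. Then 17² = 289 ≡ 3 (mod 26), yet 17 ≡ 4 (mod 13), not 9.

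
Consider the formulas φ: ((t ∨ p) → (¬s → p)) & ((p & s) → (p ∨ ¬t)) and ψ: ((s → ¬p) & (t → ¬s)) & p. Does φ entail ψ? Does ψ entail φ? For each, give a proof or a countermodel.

The forward direction fails; the converse holds.

Forward direction. This fails. Under s = F, p = F, t = F, the left side is true but the right side is false.

Converse. Assume the antecedent. If s is true, the antecedent cannot hold. If s is false, the antecedent forces (s = F, p = T, t = F) or (s = F, p = T, t = T), and the consequent holds there. Either way the consequent holds.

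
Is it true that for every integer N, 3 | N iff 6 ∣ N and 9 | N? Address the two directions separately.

The forward direction fails; the converse holds.

(⇒) This fails: take N = 3. Certainly 3 ∣ 3, but 6 ∤ 3.

(⇐) Suppose 6 ∣ N and 9 ∣ N. Any common multiple of 6 and 9 is a multiple of their lcm; here lcm(6, 9) = 6·9/gcd(6, 9) = 54/3 = 18, so 18 ∣ N. Since 3 ∣ 18, it follows that 3 ∣ N.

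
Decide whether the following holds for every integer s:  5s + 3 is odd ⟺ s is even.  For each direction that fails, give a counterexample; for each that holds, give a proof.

(⟹) Suppose 5s + 3 is odd. Since 5 is odd, 5s and s have the same parity, so 5s + 3 ≡ s + 3 (mod 2). As 3 is odd, 5s + 3 is odd exactly when s is even. Thus s is even.

(⟸) Conversely, suppose s is even; write s = 2j. Then 5s + 3 = 5·(2j) + 3 = 2·5j + 3, which is odd.

Equivalent; both directions hold.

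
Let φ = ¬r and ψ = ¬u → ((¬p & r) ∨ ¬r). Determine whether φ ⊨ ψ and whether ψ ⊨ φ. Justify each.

Only the forward direction holds.

(⇒) Assume the antecedent. If p is true, the antecedent forces (p = T, u = F, r = F) or (p = T, u = T, r = F), and ¬u → ((¬p & r) ∨ ¬r) holds there. If p is false, ¬u → ((¬p & r) ∨ ¬r) reduces to true regardless of the other variables. Either way ¬u → ((¬p & r) ∨ ¬r) holds.

(⇐) This fails. Under p = F, u = F, r = T, the left side is false but the right side is true.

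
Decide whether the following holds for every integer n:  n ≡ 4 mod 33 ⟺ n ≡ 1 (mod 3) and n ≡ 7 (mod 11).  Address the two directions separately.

(⟹) This fails: n = 4 gives 4 ≡ 4 (mod 33) but 4 ≡ 4 (mod 11), so the conjunction on the right does not hold.

(⟸) This fails: n = 7 satisfies both congruences on the right (7 ≡ 1 mod 3 and 7 ≡ 7 mod 11) yet 7 ≡ 7 (mod 33), not 4.

(⇒) fails and (⇐) fails.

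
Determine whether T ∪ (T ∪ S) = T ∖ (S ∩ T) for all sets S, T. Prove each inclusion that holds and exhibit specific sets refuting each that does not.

Forward inclusion. This inclusion fails. Take S = {1}, T = ∅; then 1 ∈ T ∪ (T ∪ S) but 1 ∉ T ∖ (S ∩ T).

Reverse inclusion. Let x ∈ T ∖ (S ∩ T). Then x ∈ T and x ∉ S, from which x ∈ T ∪ (T ∪ S).

Only the reverse inclusion holds.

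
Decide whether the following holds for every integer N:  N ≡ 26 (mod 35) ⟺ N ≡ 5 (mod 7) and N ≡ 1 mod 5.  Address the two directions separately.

The biconditional holds.

(⇒) Suppose N ≡ 26 (mod 35); write N = 35j + 26. Since 7 ∣ 35, reducing mod 7 gives N ≡ 26 ≡ 5 (mod 7); since 5 ∣ 35, reducing mod 5 gives N ≡ 26 ≡ 1 (mod 5).

(⇐) Conversely, if N ≡ 5 (mod 7) and N ≡ 1 (mod 5), then by the Chinese remainder theorem N ≡ 26 (mod 35). This is exactly N ≡ 26 (mod 35).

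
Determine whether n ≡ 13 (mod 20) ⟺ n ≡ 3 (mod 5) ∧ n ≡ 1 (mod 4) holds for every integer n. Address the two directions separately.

[⇒] Suppose n ≡ 13 (mod 20); write n = 20j + 13. Since 5 ∣ 20, reducing mod 5 gives n ≡ 13 ≡ 3 (mod 5); since 4 ∣ 20, reducing mod 4 gives n ≡ 13 ≡ 1 (mod 4).

[⇐] Conversely, if n ≡ 3 (mod 5) and n ≡ 1 (mod 4), then by the Chinese remainder theorem n ≡ 13 (mod 20). This is exactly n ≡ 13 (mod 20).

Both directions hold; the statement is true.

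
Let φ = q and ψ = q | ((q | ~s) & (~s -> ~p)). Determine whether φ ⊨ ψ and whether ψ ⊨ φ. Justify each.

The forward direction holds; the converse fails.

(⟸) This fails. Under s = F, p = F, q = F, the left side is false but the right side is true.

(⟹) Assume the antecedent. If s is true, the antecedent forces (s = T, p = F, q = T) or (s = T, p = T, q = T), and q | ((q | ~s) & (~s -> ~p)) holds there. If s is false, the antecedent forces (s = F, p = F, q = T) or (s = F, p = T, q = T), and q | ((q | ~s) & (~s -> ~p)) holds there. Either way q | ((q | ~s) & (~s -> ~p)) holds.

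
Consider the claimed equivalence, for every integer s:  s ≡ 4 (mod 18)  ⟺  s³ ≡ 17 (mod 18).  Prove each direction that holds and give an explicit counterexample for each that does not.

(⟹) This fails: take s = 4. Then 4 ≡ 4 (mod 18), but 4³ = 64 ≡ 10 (mod 18), not 17.

(⟸) This fails: take s = 5. Then 5³ = 125 ≡ 17 (mod 18), yet 5 ≡ 5 (mod 18), not 4.

(⇒) fails and (⇐) fails.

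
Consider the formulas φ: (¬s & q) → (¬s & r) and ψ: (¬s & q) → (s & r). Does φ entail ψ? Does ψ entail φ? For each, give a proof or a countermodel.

(⇒) fails; (⇐) holds.

Converse. Assume the antecedent. If q is true, the antecedent forces (q = T, r = F, s = T) or (q = T, r = T, s = T), and (¬s & q) → (¬s & r) holds there. If q is false, (¬s & q) → (¬s & r) reduces to true regardless of the other variables. Either way (¬s & q) → (¬s & r) holds.

Forward direction. This fails. Under q = T, r = T, s = F, the left side is true but the right side is false.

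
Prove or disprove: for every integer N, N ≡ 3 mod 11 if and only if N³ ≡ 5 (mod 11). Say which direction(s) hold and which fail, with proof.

Both directions hold.

[⇐] Suppose N³ ≡ 5 (mod 11). The only residue r in {0, …, 10} with r³ ≡ 5 (mod 11) is r = 3, so N ≡ 3 (mod 11).

[⇒] Suppose N ≡ 3 mod 11. Write N = 11j + 3. Then (11j + 3)³ = 1331j³ + 1089j² + 297j + 27 = 11(121j³ + 99j² + 27j + 2) + 5, so N³ ≡ 5 (mod 11).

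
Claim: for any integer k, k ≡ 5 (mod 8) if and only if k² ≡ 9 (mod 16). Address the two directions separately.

(⇒) holds; (⇐) fails.

(→) Suppose k ≡ 5 (mod 8). Working modulo 16, k ∈ {5, 13}; for each such r, r² ≡ 9 (mod 16).

(←) This fails: take k = 3. Then 3² = 9 ≡ 9 (mod 16), yet 3 ≡ 3 (mod 8), not 5.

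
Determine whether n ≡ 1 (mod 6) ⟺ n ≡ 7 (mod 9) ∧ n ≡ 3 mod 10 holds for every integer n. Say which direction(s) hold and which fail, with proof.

(←) If n ≡ 7 (mod 9) and n ≡ 3 (mod 10), then by the Chinese remainder theorem n ≡ 43 (mod 90). Since 43 ≡ 1 (mod 6) and 6 ∣ 90, we get n ≡ 1 (mod 6).

(→) This fails: n = 1 gives 1 ≡ 1 (mod 6) but 1 ≡ 1 (mod 9), so the conjunction on the right does not hold.

The forward direction fails; the converse holds.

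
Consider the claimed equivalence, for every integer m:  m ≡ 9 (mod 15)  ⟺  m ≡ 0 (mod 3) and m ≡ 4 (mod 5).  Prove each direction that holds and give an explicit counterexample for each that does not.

(⇐) If m ≡ 0 (mod 3) and m ≡ 4 (mod 5), then by the Chinese remainder theorem m ≡ 9 (mod 15). This is exactly m ≡ 9 (mod 15).

(⇒) Suppose m ≡ 9 (mod 15); write m = 15j + 9. Since 3 ∣ 15, reducing mod 3 gives m ≡ 9 ≡ 0 (mod 3); since 5 ∣ 15, reducing mod 5 gives m ≡ 9 ≡ 4 (mod 5).

Equivalent; both directions hold.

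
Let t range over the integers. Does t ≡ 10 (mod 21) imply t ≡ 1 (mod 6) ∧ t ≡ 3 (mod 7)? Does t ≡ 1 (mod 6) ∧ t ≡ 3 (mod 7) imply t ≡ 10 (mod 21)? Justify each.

Forward direction. This fails: t = 10 gives 10 ≡ 10 (mod 21) but 10 ≡ 4 (mod 6), so the conjunction on the right does not hold.

Converse. If t ≡ 1 (mod 6) and t ≡ 3 (mod 7), then by the Chinese remainder theorem t ≡ 31 (mod 42). Since 31 ≡ 10 (mod 21) and 21 ∣ 42, we get t ≡ 10 (mod 21).

(⇒) fails; (⇐) holds.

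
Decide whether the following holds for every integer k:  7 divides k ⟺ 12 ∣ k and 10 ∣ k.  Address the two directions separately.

Both directions fail.

Forward direction. This fails: take k = 7. Certainly 7 ∣ 7, but 12 ∤ 7.

Converse. This fails: take k = 60. Both 12 ∣ 60 and 10 ∣ 60, yet 60 is not a multiple of 7 (since 60 = 8·7 + 4), so 7 ∤ 60.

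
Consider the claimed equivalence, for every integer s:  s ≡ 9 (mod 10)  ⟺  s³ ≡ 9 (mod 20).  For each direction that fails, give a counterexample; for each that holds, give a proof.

Forward direction. This fails: take s = 19. Then 19 ≡ 9 (mod 10), but 19³ = 6859 ≡ 19 (mod 20), not 9.

Converse. The residues r modulo 20 with r³ ≡ 9 (mod 20) are exactly {9}, and each is ≡ 9 (mod 10).

The forward direction fails; the converse holds.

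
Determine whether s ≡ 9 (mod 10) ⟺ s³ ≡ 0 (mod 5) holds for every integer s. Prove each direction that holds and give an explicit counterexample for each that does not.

(→) This fails: take s = 9. Then 9 ≡ 9 (mod 10), but 9³ = 729 ≡ 4 (mod 5), not 0.

(←) This fails: take s = 0. Then 0³ = 0 ≡ 0 (mod 5), yet 0 ≡ 0 (mod 10), not 9.

Neither direction holds.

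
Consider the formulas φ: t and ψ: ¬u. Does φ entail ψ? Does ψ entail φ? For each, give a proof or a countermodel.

(⇒) This fails. Under t = T, u = T, the left side is true but the right side is false.

(⇐) This fails. Under t = F, u = F, the left side is false but the right side is true.

Neither direction holds.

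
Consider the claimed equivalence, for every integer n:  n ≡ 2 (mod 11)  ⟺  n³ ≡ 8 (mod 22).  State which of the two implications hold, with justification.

Only the converse holds.

(⟹) This fails: take n = 13. Then 13 ≡ 2 (mod 11), but 13³ = 2197 ≡ 19 (mod 22), not 8.

(⟸) Conversely, the residues r modulo 22 with r³ ≡ 8 (mod 22) are exactly {2}, and each is ≡ 2 (mod 11).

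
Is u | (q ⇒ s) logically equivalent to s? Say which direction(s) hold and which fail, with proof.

Only the converse holds.

Forward direction. This fails. Under u = F, s = F, q = F, the left side is true but the right side is false.

Converse. Assume the antecedent. If u is true, u | (q ⇒ s) reduces to true regardless of the other variables. If u is false, the antecedent forces (u = F, s = T, q = F) or (u = F, s = T, q = T), and u | (q ⇒ s) holds there. Either way u | (q ⇒ s) holds.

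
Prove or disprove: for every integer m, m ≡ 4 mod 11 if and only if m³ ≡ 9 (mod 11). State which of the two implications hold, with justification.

Both implications hold.

(→) Suppose m ≡ 4 mod 11. Write m = 11j + 4. Then (11j + 4)³ = 1331j³ + 1452j² + 528j + 64 = 11(121j³ + 132j² + 48j + 5) + 9, so m³ ≡ 9 (mod 11).

(←) For the converse, argue contrapositively. If m ≢ 4 (mod 11), then m is congruent to one of 0, 1, 2, 3, 5, 6, 7, 8, 9, 10 modulo 11, and these give m³ ≡ 0, 1, 8, 5, 4, 7, 2, 6, 3, 10 respectively — never 9.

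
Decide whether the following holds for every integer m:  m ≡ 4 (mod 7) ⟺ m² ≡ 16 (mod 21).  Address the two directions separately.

Both directions fail.

(⟹) This fails: take m = 18. Then 18 ≡ 4 (mod 7), but 18² = 324 ≡ 9 (mod 21), not 16.

(⟸) This fails: take m = 10. Then 10² = 100 ≡ 16 (mod 21), yet 10 ≡ 3 (mod 7), not 4.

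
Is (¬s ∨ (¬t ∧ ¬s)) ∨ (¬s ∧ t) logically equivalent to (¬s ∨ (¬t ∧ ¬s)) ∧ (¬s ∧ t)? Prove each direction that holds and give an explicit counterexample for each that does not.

(←) Assume the antecedent. If t is true, the antecedent forces (t = T, s = F), and (¬s ∨ (¬t ∧ ¬s)) ∨ (¬s ∧ t) holds there. If t is false, the antecedent cannot hold. Either way (¬s ∨ (¬t ∧ ¬s)) ∨ (¬s ∧ t) holds.

(→) This fails. Under t = F, s = F, the left side is true but the right side is false.

Only the converse holds.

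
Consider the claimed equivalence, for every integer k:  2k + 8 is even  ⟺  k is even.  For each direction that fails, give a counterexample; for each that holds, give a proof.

(⇒) fails; (⇐) holds.

(⟹) This fails: take k = 3. Then 2k + 8 = 14, which is even, yet k = 3 is odd, not even.

(⟸) Suppose k is even. Since 2 is even, 2k is even for every k, so 2k + 8 has the same parity as 8, which is even. Hence 2k + 8 is even.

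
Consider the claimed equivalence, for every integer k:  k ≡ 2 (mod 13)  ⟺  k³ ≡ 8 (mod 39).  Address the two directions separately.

(⇒) fails and (⇐) fails.

[⇒] This fails: take k = 15. Then 15 ≡ 2 (mod 13), but 15³ = 3375 ≡ 21 (mod 39), not 8.

[⇐] This fails: take k = 5. Then 5³ = 125 ≡ 8 (mod 39), yet 5 ≡ 5 (mod 13), not 2.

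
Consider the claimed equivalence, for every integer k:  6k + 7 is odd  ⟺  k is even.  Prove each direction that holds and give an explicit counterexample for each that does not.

Only the converse holds.

(←) Suppose k is even. Since 6 is even, 6k is even for every k, so 6k + 7 has the same parity as 7, which is odd. Hence 6k + 7 is odd.

(→) This fails: take k = 7. Then 6k + 7 = 49, which is odd, yet k = 7 is odd, not even.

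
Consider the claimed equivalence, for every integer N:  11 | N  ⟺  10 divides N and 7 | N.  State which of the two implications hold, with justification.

Both directions fail.

[⇒] This fails: take N = 11. Certainly 11 ∣ 11, but 10 ∤ 11.

[⇐] This fails: take N = 70. Both 10 ∣ 70 and 7 ∣ 70, yet 70 is not a multiple of 11 (since 70 = 6·11 + 4), so 11 ∤ 70.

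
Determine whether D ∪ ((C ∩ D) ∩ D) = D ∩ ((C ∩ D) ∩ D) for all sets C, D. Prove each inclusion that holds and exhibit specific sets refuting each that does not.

Only the reverse inclusion holds.

(⊇) Let x ∈ D ∩ ((C ∩ D) ∩ D). Then x ∈ C ∩ D, from which x ∈ D ∪ ((C ∩ D) ∩ D).

(⊆) This inclusion fails. Take C = ∅, D = {1}; then 1 ∈ D ∪ ((C ∩ D) ∩ D) but 1 ∉ D ∩ ((C ∩ D) ∩ D).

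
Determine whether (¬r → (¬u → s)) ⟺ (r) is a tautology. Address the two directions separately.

Only the converse holds.

(⟹) This fails. Under s = T, r = F, u = F, the left side is true but the right side is false.

(⟸) Assume the antecedent. If s is true, ¬r → (¬u → s) reduces to true regardless of the other variables. If s is false, the antecedent forces (s = F, r = T, u = F) or (s = F, r = T, u = T), and ¬r → (¬u → s) holds there. Either way ¬r → (¬u → s) holds.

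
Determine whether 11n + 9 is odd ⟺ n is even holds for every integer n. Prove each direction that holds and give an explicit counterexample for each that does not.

Both directions hold.

Forward direction. Suppose 11n + 9 is odd. Since 11 is odd, 11n and n have the same parity, so 11n + 9 ≡ n + 9 (mod 2). As 9 is odd, 11n + 9 is odd exactly when n is even. Thus n is even.

Converse. Suppose n is even; write n = 2j. Then 11n + 9 = 11·(2j) + 9 = 2·11j + 9, which is odd.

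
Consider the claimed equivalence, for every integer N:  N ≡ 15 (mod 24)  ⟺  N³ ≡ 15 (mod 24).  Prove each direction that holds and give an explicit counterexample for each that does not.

(⟹) Suppose N ≡ 15 (mod 24). Write N = 24j + 15. Then (24j + 15)³ = 13824j³ + 25920j² + 16200j + 3375 = 24(576j³ + 1080j² + 675j + 140) + 15, so N³ ≡ 15 (mod 24).

(⟸) Conversely, suppose N³ ≡ 15 (mod 24). The only residue r in {0, …, 23} with r³ ≡ 15 (mod 24) is r = 15, so N ≡ 15 (mod 24).

Equivalent; both directions hold.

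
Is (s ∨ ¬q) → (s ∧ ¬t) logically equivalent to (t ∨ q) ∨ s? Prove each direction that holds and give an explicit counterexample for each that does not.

Not equivalent: only (⇒) holds.

(⇒) Assume the antecedent. If s is true, (t ∨ q) ∨ s reduces to true regardless of the other variables. If s is false, the antecedent forces (s = F, t = F, q = T) or (s = F, t = T, q = T), and (t ∨ q) ∨ s holds there. Either way (t ∨ q) ∨ s holds.

(⇐) This fails. Under s = F, t = T, q = F, the left side is false but the right side is true.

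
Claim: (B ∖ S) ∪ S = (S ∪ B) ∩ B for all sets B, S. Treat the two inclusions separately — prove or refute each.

(⊆) fails; (⊇) holds.

(⊆) This inclusion fails. Take B = ∅, S = {1}; then 1 ∈ (B ∖ S) ∪ S but 1 ∉ (S ∪ B) ∩ B.

(⊇) Let x ∈ (S ∪ B) ∩ B. Then either x ∈ B and x ∉ S; or x ∈ B ∩ S. In each case x ∈ (B ∖ S) ∪ S, so (S ∪ B) ∩ B ⊆ (B ∖ S) ∪ S.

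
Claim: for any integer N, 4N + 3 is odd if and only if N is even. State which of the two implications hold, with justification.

(←) Suppose N is even. Since 4 is even, 4N is even for every N, so 4N + 3 has the same parity as 3, which is odd. Hence 4N + 3 is odd.

(→) This fails: take N = 3. Then 4N + 3 = 15, which is odd, yet N = 3 is odd, not even.

Only the converse holds.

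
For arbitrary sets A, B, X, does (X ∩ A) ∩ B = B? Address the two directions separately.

(⟸) This inclusion fails. Take A = ∅, B = {1}, X = ∅; then 1 ∈ B but 1 ∉ (X ∩ A) ∩ B.

(⟹) Let x ∈ (X ∩ A) ∩ B. Then x ∈ A ∩ B ∩ X, from which x ∈ B.

(⊆) holds; (⊇) fails.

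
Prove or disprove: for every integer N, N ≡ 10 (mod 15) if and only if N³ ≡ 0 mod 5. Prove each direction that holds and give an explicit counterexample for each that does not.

Only the forward direction holds.

(→) Suppose N ≡ 10 (mod 15). Then N³ ≡ 10³ = 1000 (mod 15), and since 5 ∣ 15, also N³ ≡ 0 (mod 5).

(←) This fails: take N = 0. Then 0³ = 0 ≡ 0 (mod 5), yet 0 ≡ 0 (mod 15), not 10.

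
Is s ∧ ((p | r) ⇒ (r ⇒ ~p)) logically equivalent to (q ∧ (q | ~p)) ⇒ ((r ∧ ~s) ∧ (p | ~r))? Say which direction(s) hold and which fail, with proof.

(⇒) This fails. Under q = T, s = T, p = F, r = F, the left side is true but the right side is false.

(⇐) This fails. Under q = F, s = F, p = F, r = F, the left side is false but the right side is true.

Neither direction holds.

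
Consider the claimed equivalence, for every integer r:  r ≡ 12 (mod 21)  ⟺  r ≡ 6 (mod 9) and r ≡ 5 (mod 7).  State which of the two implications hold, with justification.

Only the converse holds.

Forward direction. This fails: r = 12 gives 12 ≡ 12 (mod 21) but 12 ≡ 3 (mod 9), so the conjunction on the right does not hold.

Converse. If r ≡ 6 (mod 9) and r ≡ 5 (mod 7), then by the Chinese remainder theorem r ≡ 33 (mod 63). Since 33 ≡ 12 (mod 21) and 21 ∣ 63, we get r ≡ 12 (mod 21).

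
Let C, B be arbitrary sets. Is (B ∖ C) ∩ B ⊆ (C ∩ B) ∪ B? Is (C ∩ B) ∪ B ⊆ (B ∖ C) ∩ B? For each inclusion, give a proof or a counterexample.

(⟹) Let x ∈ (B ∖ C) ∩ B. Then x ∈ B and x ∉ C, from which x ∈ (C ∩ B) ∪ B.

(⟸) This inclusion fails. Take C = {1}, B = {1}; then 1 ∈ (C ∩ B) ∪ B but 1 ∉ (B ∖ C) ∩ B.

Only the forward inclusion holds.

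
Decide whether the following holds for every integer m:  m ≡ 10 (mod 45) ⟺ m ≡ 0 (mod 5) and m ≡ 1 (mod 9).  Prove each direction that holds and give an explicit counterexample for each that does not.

Both directions hold.

(→) Suppose m ≡ 10 (mod 45); write m = 45j + 10. Since 5 ∣ 45, reducing mod 5 gives m ≡ 10 ≡ 0 (mod 5); since 9 ∣ 45, reducing mod 9 gives m ≡ 10 ≡ 1 (mod 9).

(←) Conversely, if m ≡ 0 (mod 5) and m ≡ 1 (mod 9), then by the Chinese remainder theorem m ≡ 10 (mod 45). This is exactly m ≡ 10 (mod 45).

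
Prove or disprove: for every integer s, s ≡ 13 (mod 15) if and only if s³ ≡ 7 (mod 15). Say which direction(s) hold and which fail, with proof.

[⇒] Suppose s ≡ 13 (mod 15). Write s = 15j + 13. Then (15j + 13)³ = 3375j³ + 8775j² + 7605j + 2197 = 15(225j³ + 585j² + 507j + 146) + 7, so s³ ≡ 7 (mod 15).

[⇐] Conversely, suppose s³ ≡ 7 (mod 15). The only residue r in {0, …, 14} with r³ ≡ 7 (mod 15) is r = 13, so s ≡ 13 (mod 15).

Both implications hold.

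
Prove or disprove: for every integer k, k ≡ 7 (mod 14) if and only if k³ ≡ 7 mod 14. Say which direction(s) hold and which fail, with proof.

(⟹) Suppose k ≡ 7 (mod 14). Write k = 14j + 7. Then (14j + 7)³ = 2744j³ + 4116j² + 2058j + 343 = 14(196j³ + 294j² + 147j + 24) + 7, so k³ ≡ 7 (mod 14).

(⟸) Conversely, suppose k³ ≡ 7 (mod 14). The only residue r in {0, …, 13} with r³ ≡ 7 (mod 14) is r = 7, so k ≡ 7 (mod 14).

Both implications hold.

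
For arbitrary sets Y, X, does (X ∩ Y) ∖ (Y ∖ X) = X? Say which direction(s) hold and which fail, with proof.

(⊆) holds; (⊇) fails.

(⟸) This inclusion fails. Take Y = ∅, X = {1}; then 1 ∈ X but 1 ∉ (X ∩ Y) ∖ (Y ∖ X).

(⟹) Let x ∈ (X ∩ Y) ∖ (Y ∖ X). Then x ∈ Y ∩ X, from which x ∈ X.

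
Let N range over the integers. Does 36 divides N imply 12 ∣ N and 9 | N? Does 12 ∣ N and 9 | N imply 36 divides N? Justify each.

Both directions hold.

(⇐) Suppose 12 ∣ N and 9 ∣ N. Any common multiple of 12 and 9 is a multiple of their lcm; here lcm(12, 9) = 12·9/gcd(12, 9) = 108/3 = 36, so 36 ∣ N.

(⇒) If 36 ∣ N, write N = 36q. Since 36 = 3·12, N = 12·(3q), so 12 ∣ N; and since 36 = 4·9, N = 9·(4q), so 9 ∣ N.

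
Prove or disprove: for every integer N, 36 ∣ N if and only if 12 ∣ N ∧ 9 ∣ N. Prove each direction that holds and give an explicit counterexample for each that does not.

Both implications hold.

(⟸) Suppose 12 ∣ N and 9 ∣ N. Any common multiple of 12 and 9 is a multiple of their lcm; here lcm(12, 9) = 12·9/gcd(12, 9) = 108/3 = 36, so 36 ∣ N.

(⟹) If 36 ∣ N, write N = 36q. Since 36 = 3·12, N = 12·(3q), so 12 ∣ N; and since 36 = 4·9, N = 9·(4q), so 9 ∣ N.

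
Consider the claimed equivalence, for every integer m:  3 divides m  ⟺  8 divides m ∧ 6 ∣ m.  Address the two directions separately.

Not equivalent: only (⇐) holds.

Forward direction. This fails: take m = 3. Certainly 3 ∣ 3, but 8 ∤ 3.

Converse. Suppose 8 ∣ m and 6 ∣ m. Any common multiple of 8 and 6 is a multiple of their lcm; here lcm(8, 6) = 8·6/gcd(8, 6) = 48/2 = 24, so 24 ∣ m. Since 3 ∣ 24, it follows that 3 ∣ m.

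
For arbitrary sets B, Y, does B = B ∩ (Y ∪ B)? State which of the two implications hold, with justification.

(⊆) Let x ∈ B. Then either x ∈ B and x ∉ Y; or x ∈ B ∩ Y. In each case x ∈ B ∩ (Y ∪ B), so B ⊆ B ∩ (Y ∪ B).

(⊇) Let x ∈ B ∩ (Y ∪ B). Then either x ∈ B and x ∉ Y; or x ∈ B ∩ Y. In each case x ∈ B, so B ∩ (Y ∪ B) ⊆ B.

Both inclusions hold; the sets are equal.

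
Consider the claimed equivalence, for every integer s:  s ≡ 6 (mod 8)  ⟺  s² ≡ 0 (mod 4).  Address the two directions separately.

Forward direction. Suppose s ≡ 6 (mod 8). Then s² ≡ 6² = 36 (mod 8), and since 4 ∣ 8, also s² ≡ 0 (mod 4).

Converse. This fails: take s = 0. Then 0² = 0 ≡ 0 (mod 4), yet 0 ≡ 0 (mod 8), not 6.

The forward direction holds; the converse fails.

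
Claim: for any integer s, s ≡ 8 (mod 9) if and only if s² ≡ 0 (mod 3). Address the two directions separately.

Both directions fail.

Forward direction. This fails: take s = 8. Then 8 ≡ 8 (mod 9), but 8² = 64 ≡ 1 (mod 3), not 0.

Converse. This fails: take s = 0. Then 0² = 0 ≡ 0 (mod 3), yet 0 ≡ 0 (mod 9), not 8.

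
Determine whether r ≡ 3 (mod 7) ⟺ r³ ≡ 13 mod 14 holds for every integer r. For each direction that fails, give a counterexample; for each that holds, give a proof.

(⇒) This fails: take r = 10. Then 10 ≡ 3 (mod 7), but 10³ = 1000 ≡ 6 (mod 14), not 13.

(⇐) This fails: take r = 5. Then 5³ = 125 ≡ 13 (mod 14), yet 5 ≡ 5 (mod 7), not 3.

Neither implication holds.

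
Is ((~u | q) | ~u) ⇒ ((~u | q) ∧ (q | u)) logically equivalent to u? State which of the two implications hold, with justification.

(⇒) fails; (⇐) holds.

(⟹) This fails. Under u = F, q = T, the left side is true but the right side is false.

(⟸) Assume the antecedent. If u is true, the consequent reduces to true regardless of the other variables. If u is false, the antecedent cannot hold. Either way the consequent holds.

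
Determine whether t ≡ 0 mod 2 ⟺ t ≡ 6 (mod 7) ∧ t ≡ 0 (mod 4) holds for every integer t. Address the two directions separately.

(⇒) fails; (⇐) holds.

(→) This fails: t = 0 gives 0 ≡ 0 (mod 2) but 0 ≡ 0 (mod 7), so the conjunction on the right does not hold.

(←) Conversely, if t ≡ 6 (mod 7) and t ≡ 0 (mod 4), then by the Chinese remainder theorem t ≡ 20 (mod 28). Since 20 ≡ 0 (mod 2) and 2 ∣ 28, we get t ≡ 0 (mod 2).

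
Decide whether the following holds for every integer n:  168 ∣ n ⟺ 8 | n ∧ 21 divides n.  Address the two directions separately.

(→) If 168 ∣ n, write n = 168q. Since 168 = 21·8, n = 8·(21q), so 8 ∣ n; and since 168 = 8·21, n = 21·(8q), so 21 ∣ n.

(←) Suppose 8 ∣ n and 21 ∣ n. Any common multiple of 8 and 21 is a multiple of their lcm; here gcd(8, 21) = 1, so lcm(8, 21) = 8·21 = 168, so 168 ∣ n.

Both directions hold; the statement is true.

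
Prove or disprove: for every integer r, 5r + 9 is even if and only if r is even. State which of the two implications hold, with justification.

[⇒] This fails: r = 1 gives 5r + 9 = 14, which is even, but 1 is odd, not even.

[⇐] This also fails: r = 0 is even, but 5r + 9 = 9 is odd, not even.

(⇒) fails and (⇐) fails.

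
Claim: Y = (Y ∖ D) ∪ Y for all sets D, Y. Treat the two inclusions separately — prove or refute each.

Forward inclusion. Let x ∈ Y. Then either x ∈ Y and x ∉ D; or x ∈ D ∩ Y. In each case x ∈ (Y ∖ D) ∪ Y, so Y ⊆ (Y ∖ D) ∪ Y.

Reverse inclusion. Let x ∈ (Y ∖ D) ∪ Y. Then either x ∈ Y and x ∉ D; or x ∈ D ∩ Y. In each case x ∈ Y, so (Y ∖ D) ∪ Y ⊆ Y.

Both inclusions hold; the sets are equal.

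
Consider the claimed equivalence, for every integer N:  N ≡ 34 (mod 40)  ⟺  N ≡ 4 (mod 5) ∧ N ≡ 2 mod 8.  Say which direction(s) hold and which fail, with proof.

(⇒) Suppose N ≡ 34 (mod 40); write N = 40j + 34. Since 5 ∣ 40, reducing mod 5 gives N ≡ 34 ≡ 4 (mod 5); since 8 ∣ 40, reducing mod 8 gives N ≡ 34 ≡ 2 (mod 8).

(⇐) Conversely, if N ≡ 4 (mod 5) and N ≡ 2 (mod 8), then by the Chinese remainder theorem N ≡ 34 (mod 40). This is exactly N ≡ 34 (mod 40).

Equivalent; both directions hold.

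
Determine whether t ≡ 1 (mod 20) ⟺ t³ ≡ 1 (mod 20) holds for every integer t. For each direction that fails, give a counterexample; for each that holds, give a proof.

(→) Suppose t ≡ 1 (mod 20). Write t = 20j + 1. Then (20j + 1)³ = 8000j³ + 1200j² + 60j + 1 = 20(400j³ + 60j² + 3j) + 1, so t³ ≡ 1 (mod 20).

(←) Conversely, suppose t³ ≡ 1 (mod 20). The only residue r in {0, …, 19} with r³ ≡ 1 (mod 20) is r = 1, so t ≡ 1 (mod 20).

Both directions hold.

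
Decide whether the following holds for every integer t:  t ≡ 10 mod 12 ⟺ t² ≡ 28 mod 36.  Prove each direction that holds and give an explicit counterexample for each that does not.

[⇒] This fails: take t = 22. Then 22 ≡ 10 (mod 12), but 22² = 484 ≡ 16 (mod 36), not 28.

[⇐] This fails: take t = 8. Then 8² = 64 ≡ 28 (mod 36), yet 8 ≡ 8 (mod 12), not 10.

Neither implication holds.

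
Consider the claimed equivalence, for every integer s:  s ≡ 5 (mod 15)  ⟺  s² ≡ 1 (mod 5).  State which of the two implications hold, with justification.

(⇒) This fails: take s = 5. Then 5 ≡ 5 (mod 15), but 5² = 25 ≡ 0 (mod 5), not 1.

(⇐) This fails: take s = 1. Then 1² = 1 ≡ 1 (mod 5), yet 1 ≡ 1 (mod 15), not 5.

(⇒) fails and (⇐) fails.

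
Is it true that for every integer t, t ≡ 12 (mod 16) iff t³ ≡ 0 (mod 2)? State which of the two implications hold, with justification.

Only the forward implication holds.

Forward direction. Suppose t ≡ 12 (mod 16). Then t³ ≡ 12³ = 1728 (mod 16), and since 2 ∣ 16, also t³ ≡ 0 (mod 2).

Converse. This fails: take t = 0. Then 0³ = 0 ≡ 0 (mod 2), yet 0 ≡ 0 (mod 16), not 12.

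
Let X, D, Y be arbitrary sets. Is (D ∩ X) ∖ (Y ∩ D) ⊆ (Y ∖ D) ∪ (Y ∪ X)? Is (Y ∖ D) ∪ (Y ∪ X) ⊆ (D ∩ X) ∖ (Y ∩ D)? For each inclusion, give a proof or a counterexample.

(⊆) Let x ∈ (D ∩ X) ∖ (Y ∩ D). Then x ∈ X ∩ D and x ∉ Y, from which x ∈ (Y ∖ D) ∪ (Y ∪ X).

(⊇) This inclusion fails. Take X = {1}, D = ∅, Y = ∅; then 1 ∈ (Y ∖ D) ∪ (Y ∪ X) but 1 ∉ (D ∩ X) ∖ (Y ∩ D).

Only the forward inclusion holds.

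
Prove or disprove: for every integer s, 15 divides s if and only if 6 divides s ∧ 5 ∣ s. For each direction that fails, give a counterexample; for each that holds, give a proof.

Forward direction. This fails: take s = 15. Certainly 15 ∣ 15, but 6 ∤ 15.

Converse. Suppose 6 ∣ s and 5 ∣ s. Any common multiple of 6 and 5 is a multiple of their lcm; here gcd(6, 5) = 1, so lcm(6, 5) = 6·5 = 30, so 30 ∣ s. Since 15 ∣ 30, it follows that 15 ∣ s.

The forward direction fails; the converse holds.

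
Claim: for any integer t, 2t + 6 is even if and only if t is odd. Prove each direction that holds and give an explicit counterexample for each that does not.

[⇒] This fails: take t = 0. Then 2t + 6 = 6, which is even, yet t = 0 is even, not odd.

[⇐] Suppose t is odd. Since 2 is even, 2t is even for every t, so 2t + 6 has the same parity as 6, which is even. Hence 2t + 6 is even.

Not equivalent: only (⇐) holds.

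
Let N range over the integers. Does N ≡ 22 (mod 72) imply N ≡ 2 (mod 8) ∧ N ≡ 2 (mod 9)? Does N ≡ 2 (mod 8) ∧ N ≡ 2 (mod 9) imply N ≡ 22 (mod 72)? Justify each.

Neither direction holds.

(⇒) This fails: N = 22 gives 22 ≡ 22 (mod 72) but 22 ≡ 6 (mod 8), so the conjunction on the right does not hold.

(⇐) This fails: N = 2 satisfies both congruences on the right (2 ≡ 2 mod 8 and 2 ≡ 2 mod 9) yet 2 ≡ 2 (mod 72), not 22.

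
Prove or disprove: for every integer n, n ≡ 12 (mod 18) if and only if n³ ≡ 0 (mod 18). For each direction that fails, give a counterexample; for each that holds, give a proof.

Not equivalent: only (⇒) holds.

(⇒) Suppose n ≡ 12 (mod 18). Write n = 18j + 12. Then (18j + 12)³ = 5832j³ + 11664j² + 7776j + 1728 = 18(324j³ + 648j² + 432j + 96) + 0, so n³ ≡ 0 (mod 18).

(⇐) This fails: take n = 0. Then 0³ = 0 ≡ 0 (mod 18), yet 0 ≡ 0 (mod 18), not 12.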